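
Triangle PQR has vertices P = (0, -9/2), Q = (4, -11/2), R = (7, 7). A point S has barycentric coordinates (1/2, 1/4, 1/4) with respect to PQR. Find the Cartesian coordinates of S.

(11/4, -15/8)

S = (1/2)·P + (1/4)·Q + (1/4)·R.
x-coordinate: (1/2)·0 + (1/4)·4 + (1/4)·7 = 11/4.
y-coordinate: (1/2)·(-9/2) + (1/4)·(-11/2) + (1/4)·7 = -15/8.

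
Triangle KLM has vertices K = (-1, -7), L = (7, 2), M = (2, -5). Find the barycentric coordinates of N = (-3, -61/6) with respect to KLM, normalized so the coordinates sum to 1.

(5/6, -1/2, 2/3)

Signed area of the reference triangle: [KLM] = ½·((-1)·(2−(-5)) + 7·(-5−(-7)) + 2·(-7−2)) = ½·(-7 + 14 − 18) = -11/2.
[NLM] = ½·((-3)·(2−(-5)) + 7·(-5−(-61/6)) + 2·(-61/6−2)) = ½·(-21 + 217/6 − 73/3) = -55/12, so the K-coordinate is (-55/12)/(-11/2) = 5/6.
[KNM] = ½·((-1)·(-61/6−(-5)) + (-3)·(-5−(-7)) + 2·(-7−(-61/6))) = ½·(31/6 − 6 + 19/3) = 11/4, so the L-coordinate is -1/2.
[KLN] = ½·((-1)·(2−(-61/6)) + 7·(-61/6−(-7)) + (-3)·(-7−2)) = ½·(-73/6 − 133/6 + 27) = -11/3, so the M-coordinate is 2/3.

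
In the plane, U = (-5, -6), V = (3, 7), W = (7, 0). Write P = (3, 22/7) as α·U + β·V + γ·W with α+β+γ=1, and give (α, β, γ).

Signed area of the reference triangle: [UVW] = ½·((-5)·(7−0) + 3·(0−(-6)) + 7·(-6−7)) = ½·(-35 + 18 − 91) = -54.
[PVW] = ½·(3·(7−0) + 3·(0−(22/7)) + 7·(22/7−7)) = ½·(21 − 66/7 − 27) = -54/7, so the U-coordinate is (-54/7)/(-54) = 1/7.
[UPW] = ½·((-5)·(22/7−0) + 3·(0−(-6)) + 7·(-6−(22/7))) = ½·(-110/7 + 18 − 64) = -216/7, so the V-coordinate is 4/7.
[UVP] = ½·((-5)·(7−(22/7)) + 3·(22/7−(-6)) + 3·(-6−7)) = ½·(-135/7 + 192/7 − 39) = -108/7, so the W-coordinate is 2/7.

(1/7, 4/7, 2/7)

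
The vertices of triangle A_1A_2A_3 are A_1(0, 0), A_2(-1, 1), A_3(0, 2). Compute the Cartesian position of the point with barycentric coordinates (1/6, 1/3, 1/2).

(-1/3, 4/3)

P = (1/6)·A_1 + (1/3)·A_2 + (1/2)·A_3.
x-coordinate: (1/6)·0 + (1/3)·(-1) + (1/2)·0 = -1/3.
y-coordinate: (1/6)·0 + (1/3)·1 + (1/2)·2 = 4/3.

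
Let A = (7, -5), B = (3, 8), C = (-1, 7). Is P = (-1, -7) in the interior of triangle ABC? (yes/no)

no

Barycentric coordinates of P: (1, -2, 2).
The three coordinates are positive, negative, positive; a point is interior exactly when all three are positive.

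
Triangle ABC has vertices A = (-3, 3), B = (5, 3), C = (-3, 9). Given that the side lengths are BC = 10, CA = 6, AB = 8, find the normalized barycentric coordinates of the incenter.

(5/12, 1/4, 1/3)

The incenter has barycentric coordinates proportional to the opposite side lengths: (10 : 6 : 8).
Normalizing by 10+6+8 = 24 gives (5/12, 1/4, 1/3).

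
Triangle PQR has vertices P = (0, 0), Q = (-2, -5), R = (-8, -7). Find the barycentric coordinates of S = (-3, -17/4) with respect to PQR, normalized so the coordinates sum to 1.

Signed area of the reference triangle: [PQR] = ½·(0·(-5−(-7)) + (-2)·(-7−0) + (-8)·(0−(-5))) = ½·(0 + 14 − 40) = -13.
[SQR] = ½·((-3)·(-5−(-7)) + (-2)·(-7−(-17/4)) + (-8)·(-17/4−(-5))) = ½·(-6 + 11/2 − 6) = -13/4, so the P-coordinate is (-13/4)/(-13) = 1/4.
[PSR] = ½·(0·(-17/4−(-7)) + (-3)·(-7−0) + (-8)·(0−(-17/4))) = ½·(0 + 21 − 34) = -13/2, so the Q-coordinate is 1/2.
[PQS] = ½·(0·(-5−(-17/4)) + (-2)·(-17/4−0) + (-3)·(0−(-5))) = ½·(0 + 17/2 − 15) = -13/4, so the R-coordinate is 1/4.

(1/4, 1/2, 1/4)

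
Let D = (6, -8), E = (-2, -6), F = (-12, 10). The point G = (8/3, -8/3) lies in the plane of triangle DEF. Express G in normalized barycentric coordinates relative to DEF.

(1, -1/3, 1/3)

Signed area of the reference triangle: [DEF] = ½·(6·(-6−10) + (-2)·(10−(-8)) + (-12)·(-8−(-6))) = ½·(-96 − 36 + 24) = -54.
[GEF] = ½·((8/3)·(-6−10) + (-2)·(10−(-8/3)) + (-12)·(-8/3−(-6))) = ½·(-128/3 − 76/3 − 40) = -54, so the D-coordinate is (-54)/(-54) = 1.
[DGF] = ½·(6·(-8/3−10) + (8/3)·(10−(-8)) + (-12)·(-8−(-8/3))) = ½·(-76 + 48 + 64) = 18, so the E-coordinate is -1/3.
[DEG] = ½·(6·(-6−(-8/3)) + (-2)·(-8/3−(-8)) + (8/3)·(-8−(-6))) = ½·(-20 − 32/3 − 16/3) = -18, so the F-coordinate is 1/3.
Check: 1 − 1/3 + 1/3 = 1.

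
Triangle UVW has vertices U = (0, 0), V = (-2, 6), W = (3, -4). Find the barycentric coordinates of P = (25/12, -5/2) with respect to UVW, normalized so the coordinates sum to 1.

(1/6, 1/12, 3/4)

Signed area of the reference triangle: [UVW] = ½·(0·(6−(-4)) + (-2)·(-4−0) + 3·(0−6)) = ½·(0 + 8 − 18) = -5.
[PVW] = ½·((25/12)·(6−(-4)) + (-2)·(-4−(-5/2)) + 3·(-5/2−6)) = ½·(125/6 + 3 − 51/2) = -5/6, so the U-coordinate is (-5/6)/(-5) = 1/6.
[UPW] = ½·(0·(-5/2−(-4)) + (25/12)·(-4−0) + 3·(0−(-5/2))) = ½·(0 − 25/3 + 15/2) = -5/12, so the V-coordinate is 1/12.
[UVP] = ½·(0·(6−(-5/2)) + (-2)·(-5/2−0) + (25/12)·(0−6)) = ½·(0 + 5 − 25/2) = -15/4, so the W-coordinate is 3/4.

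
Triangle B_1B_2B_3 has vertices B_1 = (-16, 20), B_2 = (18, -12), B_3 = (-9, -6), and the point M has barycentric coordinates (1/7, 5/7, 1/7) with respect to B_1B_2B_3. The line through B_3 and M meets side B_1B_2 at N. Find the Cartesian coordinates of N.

(37/3, -20/3)

Line B_3M meets B_1B_2 where the B_3-coordinate vanishes; zeroing M's B_3-weight and renormalizing leaves B_1, B_2-weights 1/7 : 5/7 → (1/6, 5/6).
So N = (1/6)·B_1 + (5/6)·B_2 = (37/3, -20/3).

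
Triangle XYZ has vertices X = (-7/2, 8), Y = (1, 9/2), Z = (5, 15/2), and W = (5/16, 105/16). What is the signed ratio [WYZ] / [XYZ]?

[XYZ] = ½·((-7/2)·(9/2−(15/2)) + 1·(15/2−8) + 5·(8−(9/2))) = ½·(21/2 − 1/2 + 35/2) = 55/4.
[WYZ] = ½·((5/16)·(9/2−(15/2)) + 1·(15/2−(105/16)) + 5·(105/16−(9/2))) = ½·(-15/16 + 15/16 + 165/16) = 165/32, so the ratio is (165/32)/(55/4) = 3/8.

3/8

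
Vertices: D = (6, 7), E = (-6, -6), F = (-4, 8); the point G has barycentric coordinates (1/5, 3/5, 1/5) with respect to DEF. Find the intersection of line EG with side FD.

Line EG meets FD where the E-coordinate vanishes; zeroing G's E-weight and renormalizing leaves F, D-weights 1/5 : 1/5 → (1/2, 1/2).
So H = (1/2)·F + (1/2)·D = (1, 15/2).

(1, 15/2)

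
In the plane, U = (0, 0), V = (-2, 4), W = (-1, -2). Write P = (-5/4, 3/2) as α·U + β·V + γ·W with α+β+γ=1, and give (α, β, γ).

(1/4, 1/2, 1/4)

Signed area of the reference triangle: [UVW] = ½·(0·(4−(-2)) + (-2)·(-2−0) + (-1)·(0−4)) = ½·(0 + 4 + 4) = 4.
[PVW] = ½·((-5/4)·(4−(-2)) + (-2)·(-2−(3/2)) + (-1)·(3/2−4)) = ½·(-15/2 + 7 + 5/2) = 1, so the U-coordinate is 1/4 = 1/4.
[UPW] = ½·(0·(3/2−(-2)) + (-5/4)·(-2−0) + (-1)·(0−(3/2))) = ½·(0 + 5/2 + 3/2) = 2, so the V-coordinate is 1/2.
[UVP] = ½·(0·(4−(3/2)) + (-2)·(3/2−0) + (-5/4)·(0−4)) = ½·(0 − 3 + 5) = 1, so the W-coordinate is 1/4.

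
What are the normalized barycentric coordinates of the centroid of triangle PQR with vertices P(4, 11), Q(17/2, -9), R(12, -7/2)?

The centroid is the average of the vertices, so each weight is 1/3.

(1/3, 1/3, 1/3)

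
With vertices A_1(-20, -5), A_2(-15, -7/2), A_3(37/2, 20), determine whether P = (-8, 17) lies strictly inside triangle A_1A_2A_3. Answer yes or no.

no

Barycentric coordinates of P: (2089/269, -2188/269, 368/269).
The three coordinates are positive, negative, positive; a point is interior exactly when all three are positive.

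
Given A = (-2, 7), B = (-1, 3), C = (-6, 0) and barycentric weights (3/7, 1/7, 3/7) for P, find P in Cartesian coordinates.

(-25/7, 24/7)

P = (3/7)·A + (1/7)·B + (3/7)·C.
x-coordinate: (3/7)·(-2) + (1/7)·(-1) + (3/7)·(-6) = -25/7.
y-coordinate: (3/7)·7 + (1/7)·3 + (3/7)·0 = 24/7.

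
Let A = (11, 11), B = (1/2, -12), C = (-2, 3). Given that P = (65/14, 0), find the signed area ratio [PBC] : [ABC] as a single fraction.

3/7

[ABC] = ½·(11·(-12−3) + (1/2)·(3−11) + (-2)·(11−(-12))) = ½·(-165 − 4 − 46) = -215/2.
[PBC] = ½·((65/14)·(-12−3) + (1/2)·(3−0) + (-2)·(0−(-12))) = ½·(-975/14 + 3/2 − 24) = -645/14, so the ratio is (-645/14)/(-215/2) = 3/7.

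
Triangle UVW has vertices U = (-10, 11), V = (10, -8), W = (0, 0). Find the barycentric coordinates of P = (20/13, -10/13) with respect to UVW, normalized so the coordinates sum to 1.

Signed area of the reference triangle: [UVW] = ½·((-10)·(-8−0) + 10·(0−11) + 0·(11−(-8))) = ½·(80 − 110 + 0) = -15.
[PVW] = ½·((20/13)·(-8−0) + 10·(0−(-10/13)) + 0·(-10/13−(-8))) = ½·(-160/13 + 100/13 + 0) = -30/13, so the U-coordinate is (-30/13)/(-15) = 2/13.
[UPW] = ½·((-10)·(-10/13−0) + (20/13)·(0−11) + 0·(11−(-10/13))) = ½·(100/13 − 220/13 + 0) = -60/13, so the V-coordinate is 4/13.
[UVP] = ½·((-10)·(-8−(-10/13)) + 10·(-10/13−11) + (20/13)·(11−(-8))) = ½·(940/13 − 1530/13 + 380/13) = -105/13, so the W-coordinate is 7/13.
Check: 2/13 + 4/13 + 7/13 = 1.

(2/13, 4/13, 7/13)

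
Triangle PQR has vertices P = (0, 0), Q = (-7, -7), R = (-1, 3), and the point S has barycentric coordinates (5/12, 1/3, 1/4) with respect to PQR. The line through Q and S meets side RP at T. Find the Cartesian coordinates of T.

Line QS meets RP where the Q-coordinate vanishes; zeroing S's Q-weight and renormalizing leaves R, P-weights 1/4 : 5/12 → (3/8, 5/8).
So T = (3/8)·R + (5/8)·P = (-3/8, 9/8).

(-3/8, 9/8)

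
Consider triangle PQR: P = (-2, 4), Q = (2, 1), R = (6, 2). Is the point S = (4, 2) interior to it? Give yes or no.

Barycentric coordinates of S: (1/8, 1/4, 5/8).
The three coordinates are positive, positive, positive; a point is interior exactly when all three are positive.

yes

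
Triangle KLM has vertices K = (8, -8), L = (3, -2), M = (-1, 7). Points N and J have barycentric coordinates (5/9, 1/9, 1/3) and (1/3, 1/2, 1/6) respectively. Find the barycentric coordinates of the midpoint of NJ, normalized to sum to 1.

Since both coordinate triples sum to 1, the midpoint's barycentrics are the componentwise average.
(5/9+1/3)/2 = 4/9; similarly 11/36 and 1/4.

(4/9, 11/36, 1/4)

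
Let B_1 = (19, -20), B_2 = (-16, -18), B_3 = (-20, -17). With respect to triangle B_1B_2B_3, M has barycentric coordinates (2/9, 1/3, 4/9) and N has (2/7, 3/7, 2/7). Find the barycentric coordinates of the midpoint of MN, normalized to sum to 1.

Since both coordinate triples sum to 1, the midpoint's barycentrics are the componentwise average.
(2/9+2/7)/2 = 16/63; similarly 8/21 and 23/63.

(16/63, 8/21, 23/63)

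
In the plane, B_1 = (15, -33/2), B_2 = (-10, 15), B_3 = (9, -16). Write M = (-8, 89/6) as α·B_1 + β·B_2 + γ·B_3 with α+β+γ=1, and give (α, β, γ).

Signed area of the reference triangle: [B_1B_2B_3] = ½·(15·(15−(-16)) + (-10)·(-16−(-33/2)) + 9·(-33/2−15)) = ½·(465 − 5 − 567/2) = 353/4.
[MB_2B_3] = ½·((-8)·(15−(-16)) + (-10)·(-16−(89/6)) + 9·(89/6−15)) = ½·(-248 + 925/3 − 3/2) = 353/12, so the B_1-coordinate is (353/12)/(353/4) = 1/3.
[B_1MB_3] = ½·(15·(89/6−(-16)) + (-8)·(-16−(-33/2)) + 9·(-33/2−(89/6))) = ½·(925/2 − 4 − 282) = 353/4, so the B_2-coordinate is 1.
[B_1B_2M] = ½·(15·(15−(89/6)) + (-10)·(89/6−(-33/2)) + (-8)·(-33/2−15)) = ½·(5/2 − 940/3 + 252) = -353/12, so the B_3-coordinate is -1/3.
Check: 1/3 + 1 − 1/3 = 1.

(1/3, 1, -1/3)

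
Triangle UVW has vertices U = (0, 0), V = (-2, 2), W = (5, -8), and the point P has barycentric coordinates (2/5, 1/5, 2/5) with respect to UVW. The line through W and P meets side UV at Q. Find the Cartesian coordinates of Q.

Line WP meets UV where the W-coordinate vanishes; zeroing P's W-weight and renormalizing leaves U, V-weights 2/5 : 1/5 → (2/3, 1/3).
So Q = (2/3)·U + (1/3)·V = (-2/3, 2/3).

(-2/3, 2/3)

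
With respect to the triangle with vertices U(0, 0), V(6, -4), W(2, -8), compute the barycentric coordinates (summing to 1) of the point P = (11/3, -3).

Signed area of the reference triangle: [UVW] = ½·(0·(-4−(-8)) + 6·(-8−0) + 2·(0−(-4))) = ½·(0 − 48 + 8) = -20.
[PVW] = ½·((11/3)·(-4−(-8)) + 6·(-8−(-3)) + 2·(-3−(-4))) = ½·(44/3 − 30 + 2) = -20/3, so the U-coordinate is (-20/3)/(-20) = 1/3.
[UPW] = ½·(0·(-3−(-8)) + (11/3)·(-8−0) + 2·(0−(-3))) = ½·(0 − 88/3 + 6) = -35/3, so the V-coordinate is 7/12.
[UVP] = ½·(0·(-4−(-3)) + 6·(-3−0) + (11/3)·(0−(-4))) = ½·(0 − 18 + 44/3) = -5/3, so the W-coordinate is 1/12.
Check: 1/3 + 7/12 + 1/12 = 1.

(1/3, 7/12, 1/12)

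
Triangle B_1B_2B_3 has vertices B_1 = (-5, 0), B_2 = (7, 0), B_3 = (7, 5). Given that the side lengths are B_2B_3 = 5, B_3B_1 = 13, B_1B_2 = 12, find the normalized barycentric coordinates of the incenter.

The incenter has barycentric coordinates proportional to the opposite side lengths: (5 : 13 : 12).
Normalizing by 5+13+12 = 30 gives (1/6, 13/30, 2/5).

(1/6, 13/30, 2/5)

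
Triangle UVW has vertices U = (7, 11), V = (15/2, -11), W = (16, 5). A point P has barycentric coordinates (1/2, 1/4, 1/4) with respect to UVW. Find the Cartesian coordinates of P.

P = (1/2)·U + (1/4)·V + (1/4)·W.
x-coordinate: (1/2)·7 + (1/4)·(15/2) + (1/4)·16 = 75/8.
y-coordinate: (1/2)·11 + (1/4)·(-11) + (1/4)·5 = 4.

(75/8, 4)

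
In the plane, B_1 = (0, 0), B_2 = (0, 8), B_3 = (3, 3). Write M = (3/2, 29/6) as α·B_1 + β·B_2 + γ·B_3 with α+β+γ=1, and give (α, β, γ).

Signed area of the reference triangle: [B_1B_2B_3] = ½·(0·(8−3) + 0·(3−0) + 3·(0−8)) = ½·(0 + 0 − 24) = -12.
[MB_2B_3] = ½·((3/2)·(8−3) + 0·(3−(29/6)) + 3·(29/6−8)) = ½·(15/2 + 0 − 19/2) = -1, so the B_1-coordinate is (-1)/(-12) = 1/12.
[B_1MB_3] = ½·(0·(29/6−3) + (3/2)·(3−0) + 3·(0−(29/6))) = ½·(0 + 9/2 − 29/2) = -5, so the B_2-coordinate is 5/12.
[B_1B_2M] = ½·(0·(8−(29/6)) + 0·(29/6−0) + (3/2)·(0−8)) = ½·(0 + 0 − 12) = -6, so the B_3-coordinate is 1/2.

(1/12, 5/12, 1/2)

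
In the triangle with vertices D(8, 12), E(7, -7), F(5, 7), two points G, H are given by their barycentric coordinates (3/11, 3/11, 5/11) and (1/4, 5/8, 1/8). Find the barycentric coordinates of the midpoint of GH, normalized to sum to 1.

Since both coordinate triples sum to 1, the midpoint's barycentrics are the componentwise average.
(3/11+1/4)/2 = 23/88; similarly 79/176 and 51/176.

(23/88, 79/176, 51/176)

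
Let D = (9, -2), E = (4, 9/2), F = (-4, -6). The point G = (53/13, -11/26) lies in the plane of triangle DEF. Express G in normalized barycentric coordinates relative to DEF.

Signed area of the reference triangle: [DEF] = ½·(9·(9/2−(-6)) + 4·(-6−(-2)) + (-4)·(-2−(9/2))) = ½·(189/2 − 16 + 26) = 209/4.
[GEF] = ½·((53/13)·(9/2−(-6)) + 4·(-6−(-11/26)) + (-4)·(-11/26−(9/2))) = ½·(1113/26 − 290/13 + 256/13) = 1045/52, so the D-coordinate is (1045/52)/(209/4) = 5/13.
[DGF] = ½·(9·(-11/26−(-6)) + (53/13)·(-6−(-2)) + (-4)·(-2−(-11/26))) = ½·(1305/26 − 212/13 + 82/13) = 1045/52, so the E-coordinate is 5/13.
[DEG] = ½·(9·(9/2−(-11/26)) + 4·(-11/26−(-2)) + (53/13)·(-2−(9/2))) = ½·(576/13 + 82/13 − 53/2) = 627/52, so the F-coordinate is 3/13.

(5/13, 5/13, 3/13)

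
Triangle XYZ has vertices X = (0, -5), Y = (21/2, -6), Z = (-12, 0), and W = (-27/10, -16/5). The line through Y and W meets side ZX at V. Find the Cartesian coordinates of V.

(-6, -5/2)

Barycentric coordinates of W with respect to XYZ: (2/5, 1/5, 2/5).
On side ZX the Y-coordinate is zero; dropping W's Y-weight 1/5 and renormalizing the remaining 2/5 : 2/5 gives weights 1/2, 1/2 on Z, X.
V = (1/2)·(-12, 0) + (1/2)·(0, -5) = (-6, -5/2).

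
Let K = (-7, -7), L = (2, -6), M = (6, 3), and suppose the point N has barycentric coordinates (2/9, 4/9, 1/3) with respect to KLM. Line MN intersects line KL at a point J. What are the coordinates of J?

(-1, -19/3)

Line MN meets KL where the M-coordinate vanishes; zeroing N's M-weight and renormalizing leaves K, L-weights 2/9 : 4/9 → (1/3, 2/3).
So J = (1/3)·K + (2/3)·L = (-1, -19/3).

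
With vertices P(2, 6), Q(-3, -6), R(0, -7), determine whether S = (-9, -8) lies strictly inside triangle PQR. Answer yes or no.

no

Barycentric coordinates of S: (-12/41, 115/41, -62/41).
The three coordinates are negative, positive, negative; a point is interior exactly when all three are positive.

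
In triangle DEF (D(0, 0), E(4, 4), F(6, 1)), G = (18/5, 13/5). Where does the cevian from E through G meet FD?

Barycentric coordinates of G with respect to DEF: (1/5, 3/5, 1/5).
On side FD the E-coordinate is zero; dropping G's E-weight 3/5 and renormalizing the remaining 1/5 : 1/5 gives weights 1/2, 1/2 on F, D.
H = (1/2)·(6, 1) + (1/2)·(0, 0) = (3, 1/2).

(3, 1/2)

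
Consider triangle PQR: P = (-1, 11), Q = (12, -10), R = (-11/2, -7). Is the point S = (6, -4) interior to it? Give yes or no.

yes

Barycentric coordinates of S: (58/219, 43/73, 32/219).
The three coordinates are positive, positive, positive; a point is interior exactly when all three are positive.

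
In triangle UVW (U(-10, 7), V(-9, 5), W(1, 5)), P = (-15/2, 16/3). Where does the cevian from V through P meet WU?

(-9/2, 6)

Barycentric coordinates of P with respect to UVW: (1/6, 2/3, 1/6).
On side WU the V-coordinate is zero; dropping P's V-weight 2/3 and renormalizing the remaining 1/6 : 1/6 gives weights 1/2, 1/2 on W, U.
Q = (1/2)·(1, 5) + (1/2)·(-10, 7) = (-9/2, 6).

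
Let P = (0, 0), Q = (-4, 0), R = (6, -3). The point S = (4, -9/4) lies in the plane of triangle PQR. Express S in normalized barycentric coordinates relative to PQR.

Signed area of the reference triangle: [PQR] = ½·(0·(0−(-3)) + (-4)·(-3−0) + 6·(0−0)) = ½·(0 + 12 + 0) = 6.
[SQR] = ½·(4·(0−(-3)) + (-4)·(-3−(-9/4)) + 6·(-9/4−0)) = ½·(12 + 3 − 27/2) = 3/4, so the P-coordinate is (3/4)/6 = 1/8.
[PSR] = ½·(0·(-9/4−(-3)) + 4·(-3−0) + 6·(0−(-9/4))) = ½·(0 − 12 + 27/2) = 3/4, so the Q-coordinate is 1/8.
[PQS] = ½·(0·(0−(-9/4)) + (-4)·(-9/4−0) + 4·(0−0)) = ½·(0 + 9 + 0) = 9/2, so the R-coordinate is 3/4.

(1/8, 1/8, 3/4)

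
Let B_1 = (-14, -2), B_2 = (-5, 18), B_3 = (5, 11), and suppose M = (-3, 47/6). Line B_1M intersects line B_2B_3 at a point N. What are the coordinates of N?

(5/2, 51/4)

Barycentric coordinates of M with respect to B_1B_2B_3: (1/3, 1/6, 1/2).
On side B_2B_3 the B_1-coordinate is zero; dropping M's B_1-weight 1/3 and renormalizing the remaining 1/6 : 1/2 gives weights 1/4, 3/4 on B_2, B_3.
N = (1/4)·(-5, 18) + (3/4)·(5, 11) = (5/2, 51/4).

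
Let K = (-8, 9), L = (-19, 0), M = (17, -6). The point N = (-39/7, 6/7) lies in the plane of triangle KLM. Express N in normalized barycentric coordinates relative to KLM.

(2/7, 3/7, 2/7)

Signed area of the reference triangle: [KLM] = ½·((-8)·(0−(-6)) + (-19)·(-6−9) + 17·(9−0)) = ½·(-48 + 285 + 153) = 195.
[NLM] = ½·((-39/7)·(0−(-6)) + (-19)·(-6−(6/7)) + 17·(6/7−0)) = ½·(-234/7 + 912/7 + 102/7) = 390/7, so the K-coordinate is (390/7)/195 = 2/7.
[KNM] = ½·((-8)·(6/7−(-6)) + (-39/7)·(-6−9) + 17·(9−(6/7))) = ½·(-384/7 + 585/7 + 969/7) = 585/7, so the L-coordinate is 3/7.
[KLN] = ½·((-8)·(0−(6/7)) + (-19)·(6/7−9) + (-39/7)·(9−0)) = ½·(48/7 + 1083/7 − 351/7) = 390/7, so the M-coordinate is 2/7.
Check: 2/7 + 3/7 + 2/7 = 1.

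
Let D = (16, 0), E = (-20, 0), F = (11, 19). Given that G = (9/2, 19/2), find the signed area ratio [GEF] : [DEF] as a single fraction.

1/4

[DEF] = ½·(16·(0−19) + (-20)·(19−0) + 11·(0−0)) = ½·(-304 − 380 + 0) = -342.
[GEF] = ½·((9/2)·(0−19) + (-20)·(19−(19/2)) + 11·(19/2−0)) = ½·(-171/2 − 190 + 209/2) = -171/2, so the ratio is (-171/2)/(-342) = 1/4.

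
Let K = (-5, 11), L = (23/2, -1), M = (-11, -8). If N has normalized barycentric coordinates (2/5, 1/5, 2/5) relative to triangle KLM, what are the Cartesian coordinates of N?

(-41/10, 1)

N = (2/5)·K + (1/5)·L + (2/5)·M.
x-coordinate: (2/5)·(-5) + (1/5)·(23/2) + (2/5)·(-11) = -41/10.
y-coordinate: (2/5)·11 + (1/5)·(-1) + (2/5)·(-8) = 1.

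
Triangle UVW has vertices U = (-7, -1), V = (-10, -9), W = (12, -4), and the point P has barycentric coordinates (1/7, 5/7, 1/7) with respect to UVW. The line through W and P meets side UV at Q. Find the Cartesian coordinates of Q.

Line WP meets UV where the W-coordinate vanishes; zeroing P's W-weight and renormalizing leaves U, V-weights 1/7 : 5/7 → (1/6, 5/6).
So Q = (1/6)·U + (5/6)·V = (-19/2, -23/3).

(-19/2, -23/3)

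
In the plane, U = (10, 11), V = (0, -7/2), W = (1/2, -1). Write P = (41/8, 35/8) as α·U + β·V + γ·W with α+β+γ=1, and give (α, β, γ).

Signed area of the reference triangle: [UVW] = ½·(10·(-7/2−(-1)) + 0·(-1−11) + (1/2)·(11−(-7/2))) = ½·(-25 + 0 + 29/4) = -71/8.
[PVW] = ½·((41/8)·(-7/2−(-1)) + 0·(-1−(35/8)) + (1/2)·(35/8−(-7/2))) = ½·(-205/16 + 0 + 63/16) = -71/16, so the U-coordinate is (-71/16)/(-71/8) = 1/2.
[UPW] = ½·(10·(35/8−(-1)) + (41/8)·(-1−11) + (1/2)·(11−(35/8))) = ½·(215/4 − 123/2 + 53/16) = -71/32, so the V-coordinate is 1/4.
[UVP] = ½·(10·(-7/2−(35/8)) + 0·(35/8−11) + (41/8)·(11−(-7/2))) = ½·(-315/4 + 0 + 1189/16) = -71/32, so the W-coordinate is 1/4.

(1/2, 1/4, 1/4)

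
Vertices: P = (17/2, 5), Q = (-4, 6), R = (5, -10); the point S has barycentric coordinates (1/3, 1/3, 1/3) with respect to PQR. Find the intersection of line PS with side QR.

Line PS meets QR where the P-coordinate vanishes; zeroing S's P-weight and renormalizing leaves Q, R-weights 1/3 : 1/3 → (1/2, 1/2).
So T = (1/2)·Q + (1/2)·R = (1/2, -2).

(1/2, -2)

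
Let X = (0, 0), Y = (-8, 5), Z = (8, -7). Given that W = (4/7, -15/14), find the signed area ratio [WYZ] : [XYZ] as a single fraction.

5/14

[XYZ] = ½·(0·(5−(-7)) + (-8)·(-7−0) + 8·(0−5)) = ½·(0 + 56 − 40) = 8.
[WYZ] = ½·((4/7)·(5−(-7)) + (-8)·(-7−(-15/14)) + 8·(-15/14−5)) = ½·(48/7 + 332/7 − 340/7) = 20/7, so the ratio is (20/7)/8 = 5/14.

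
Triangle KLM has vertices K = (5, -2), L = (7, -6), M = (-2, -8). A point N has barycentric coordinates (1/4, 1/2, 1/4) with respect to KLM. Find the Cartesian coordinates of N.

(17/4, -11/2)

N = (1/4)·K + (1/2)·L + (1/4)·M.
x-coordinate: (1/4)·5 + (1/2)·7 + (1/4)·(-2) = 17/4.
y-coordinate: (1/4)·(-2) + (1/2)·(-6) + (1/4)·(-8) = -11/2.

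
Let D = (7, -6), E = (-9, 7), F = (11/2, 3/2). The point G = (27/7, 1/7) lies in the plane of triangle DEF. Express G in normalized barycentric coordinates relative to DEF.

Signed area of the reference triangle: [DEF] = ½·(7·(7−(3/2)) + (-9)·(3/2−(-6)) + (11/2)·(-6−7)) = ½·(77/2 − 135/2 − 143/2) = -201/4.
[GEF] = ½·((27/7)·(7−(3/2)) + (-9)·(3/2−(1/7)) + (11/2)·(1/7−7)) = ½·(297/14 − 171/14 − 264/7) = -201/14, so the D-coordinate is (-201/14)/(-201/4) = 2/7.
[DGF] = ½·(7·(1/7−(3/2)) + (27/7)·(3/2−(-6)) + (11/2)·(-6−(1/7))) = ½·(-19/2 + 405/14 − 473/14) = -201/28, so the E-coordinate is 1/7.
[DEG] = ½·(7·(7−(1/7)) + (-9)·(1/7−(-6)) + (27/7)·(-6−7)) = ½·(48 − 387/7 − 351/7) = -201/7, so the F-coordinate is 4/7.

(2/7, 1/7, 4/7)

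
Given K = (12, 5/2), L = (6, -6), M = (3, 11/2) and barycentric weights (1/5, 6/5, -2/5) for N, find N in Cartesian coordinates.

(42/5, -89/10)

N = (1/5)·K + (6/5)·L + (-2/5)·M.
x-coordinate: (1/5)·12 + (6/5)·6 + (-2/5)·3 = 42/5.
y-coordinate: (1/5)·(5/2) + (6/5)·(-6) + (-2/5)·(11/2) = -89/10.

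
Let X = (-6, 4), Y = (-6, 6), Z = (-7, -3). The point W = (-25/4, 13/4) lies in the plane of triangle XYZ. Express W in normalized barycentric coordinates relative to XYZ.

(1/4, 1/2, 1/4)

Signed area of the reference triangle: [XYZ] = ½·((-6)·(6−(-3)) + (-6)·(-3−4) + (-7)·(4−6)) = ½·(-54 + 42 + 14) = 1.
[WYZ] = ½·((-25/4)·(6−(-3)) + (-6)·(-3−(13/4)) + (-7)·(13/4−6)) = ½·(-225/4 + 75/2 + 77/4) = 1/4, so the X-coordinate is (1/4)/1 = 1/4.
[XWZ] = ½·((-6)·(13/4−(-3)) + (-25/4)·(-3−4) + (-7)·(4−(13/4))) = ½·(-75/2 + 175/4 − 21/4) = 1/2, so the Y-coordinate is 1/2.
[XYW] = ½·((-6)·(6−(13/4)) + (-6)·(13/4−4) + (-25/4)·(4−6)) = ½·(-33/2 + 9/2 + 25/2) = 1/4, so the Z-coordinate is 1/4.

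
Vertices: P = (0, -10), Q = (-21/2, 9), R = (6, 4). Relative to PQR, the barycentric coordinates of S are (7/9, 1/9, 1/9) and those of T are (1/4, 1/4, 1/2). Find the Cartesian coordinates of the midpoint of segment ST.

(-1/16, -55/24)

Barycentric coordinates of the midpoint are the average: (37/72, 13/72, 11/36).
Converting: (37/72)·P + (13/72)·Q + (11/36)·R = (-1/16, -55/24).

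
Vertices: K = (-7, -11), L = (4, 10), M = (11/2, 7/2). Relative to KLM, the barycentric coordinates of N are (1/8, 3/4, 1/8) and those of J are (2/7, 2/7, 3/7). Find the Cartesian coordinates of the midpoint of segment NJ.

Barycentric coordinates of the midpoint are the average: (23/112, 29/56, 31/112).
Converting: (23/112)·K + (29/56)·L + (31/112)·M = (69/32, 871/224).

(69/32, 871/224)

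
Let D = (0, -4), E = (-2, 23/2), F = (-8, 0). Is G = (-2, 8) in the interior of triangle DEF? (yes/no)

Barycentric coordinates of G: (21/116, 22/29, 7/116).
The three coordinates are positive, positive, positive; a point is interior exactly when all three are positive.

yes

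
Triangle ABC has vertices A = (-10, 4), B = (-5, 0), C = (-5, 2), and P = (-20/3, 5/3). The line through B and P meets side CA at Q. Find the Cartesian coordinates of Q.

(-25/3, 10/3)

Barycentric coordinates of P with respect to ABC: (1/3, 1/2, 1/6).
On side CA the B-coordinate is zero; dropping P's B-weight 1/2 and renormalizing the remaining 1/6 : 1/3 gives weights 1/3, 2/3 on C, A.
Q = (1/3)·(-5, 2) + (2/3)·(-10, 4) = (-25/3, 10/3).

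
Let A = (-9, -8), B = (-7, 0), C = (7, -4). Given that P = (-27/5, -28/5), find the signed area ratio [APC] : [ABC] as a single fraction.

1/5

[ABC] = ½·((-9)·(0−(-4)) + (-7)·(-4−(-8)) + 7·(-8−0)) = ½·(-36 − 28 − 56) = -60.
[APC] = ½·((-9)·(-28/5−(-4)) + (-27/5)·(-4−(-8)) + 7·(-8−(-28/5))) = ½·(72/5 − 108/5 − 84/5) = -12, so the ratio is (-12)/(-60) = 1/5.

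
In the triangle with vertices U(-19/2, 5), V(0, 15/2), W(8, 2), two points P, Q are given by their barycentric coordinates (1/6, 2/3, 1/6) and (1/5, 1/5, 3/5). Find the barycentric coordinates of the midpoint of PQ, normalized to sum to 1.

(11/60, 13/30, 23/60)

Since both coordinate triples sum to 1, the midpoint's barycentrics are the componentwise average.
(1/6+1/5)/2 = 11/60; similarly 13/30 and 23/60.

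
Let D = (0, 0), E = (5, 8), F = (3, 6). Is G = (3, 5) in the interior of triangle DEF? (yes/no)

yes

Barycentric coordinates of G: (1/3, 1/2, 1/6).
The three coordinates are positive, positive, positive; a point is interior exactly when all three are positive.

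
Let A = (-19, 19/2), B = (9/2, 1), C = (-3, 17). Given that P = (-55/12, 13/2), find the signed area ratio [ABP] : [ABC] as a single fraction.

1/6

[ABC] = ½·((-19)·(1−17) + (9/2)·(17−(19/2)) + (-3)·(19/2−1)) = ½·(304 + 135/4 − 51/2) = 1249/8.
[ABP] = ½·((-19)·(1−(13/2)) + (9/2)·(13/2−(19/2)) + (-55/12)·(19/2−1)) = ½·(209/2 − 27/2 − 935/24) = 1249/48, so the ratio is (1249/48)/(1249/8) = 1/6.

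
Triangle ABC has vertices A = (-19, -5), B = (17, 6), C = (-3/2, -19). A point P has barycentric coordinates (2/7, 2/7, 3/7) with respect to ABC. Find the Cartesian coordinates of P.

(-17/14, -55/7)

P = (2/7)·A + (2/7)·B + (3/7)·C.
x-coordinate: (2/7)·(-19) + (2/7)·17 + (3/7)·(-3/2) = -17/14.
y-coordinate: (2/7)·(-5) + (2/7)·6 + (3/7)·(-19) = -55/7.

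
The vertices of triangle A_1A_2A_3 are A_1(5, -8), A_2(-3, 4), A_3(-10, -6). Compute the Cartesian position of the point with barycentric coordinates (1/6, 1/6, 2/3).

(-19/3, -14/3)

P = (1/6)·A_1 + (1/6)·A_2 + (2/3)·A_3.
x-coordinate: (1/6)·5 + (1/6)·(-3) + (2/3)·(-10) = -19/3.
y-coordinate: (1/6)·(-8) + (1/6)·4 + (2/3)·(-6) = -14/3.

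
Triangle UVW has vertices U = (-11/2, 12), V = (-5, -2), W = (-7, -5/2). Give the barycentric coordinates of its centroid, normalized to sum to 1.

(1/3, 1/3, 1/3)

The centroid is the average of the vertices, so each weight is 1/3.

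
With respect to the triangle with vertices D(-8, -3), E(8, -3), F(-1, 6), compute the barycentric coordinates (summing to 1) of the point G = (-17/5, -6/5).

Signed area of the reference triangle: [DEF] = ½·((-8)·(-3−6) + 8·(6−(-3)) + (-1)·(-3−(-3))) = ½·(72 + 72 + 0) = 72.
[GEF] = ½·((-17/5)·(-3−6) + 8·(6−(-6/5)) + (-1)·(-6/5−(-3))) = ½·(153/5 + 288/5 − 9/5) = 216/5, so the D-coordinate is (216/5)/72 = 3/5.
[DGF] = ½·((-8)·(-6/5−6) + (-17/5)·(6−(-3)) + (-1)·(-3−(-6/5))) = ½·(288/5 − 153/5 + 9/5) = 72/5, so the E-coordinate is 1/5.
[DEG] = ½·((-8)·(-3−(-6/5)) + 8·(-6/5−(-3)) + (-17/5)·(-3−(-3))) = ½·(72/5 + 72/5 + 0) = 72/5, so the F-coordinate is 1/5.

(3/5, 1/5, 1/5)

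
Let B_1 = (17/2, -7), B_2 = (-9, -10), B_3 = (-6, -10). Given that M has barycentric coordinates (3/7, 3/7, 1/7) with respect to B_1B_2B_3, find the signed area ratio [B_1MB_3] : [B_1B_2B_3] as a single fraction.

3/7

The signed ratio [B_1MB_3]/[B_1B_2B_3] equals the barycentric coordinate of M at vertex B_2, which is 3/7.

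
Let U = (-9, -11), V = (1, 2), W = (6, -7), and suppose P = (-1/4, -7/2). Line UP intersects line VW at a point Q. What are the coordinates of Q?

Barycentric coordinates of P with respect to UVW: (1/4, 1/2, 1/4).
On side VW the U-coordinate is zero; dropping P's U-weight 1/4 and renormalizing the remaining 1/2 : 1/4 gives weights 2/3, 1/3 on V, W.
Q = (2/3)·(1, 2) + (1/3)·(6, -7) = (8/3, -1).

(8/3, -1)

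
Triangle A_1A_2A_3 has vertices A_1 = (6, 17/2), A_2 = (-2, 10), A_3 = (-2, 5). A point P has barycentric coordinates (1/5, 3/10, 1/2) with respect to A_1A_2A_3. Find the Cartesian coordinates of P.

(-2/5, 36/5)

P = (1/5)·A_1 + (3/10)·A_2 + (1/2)·A_3.
x-coordinate: (1/5)·6 + (3/10)·(-2) + (1/2)·(-2) = -2/5.
y-coordinate: (1/5)·(17/2) + (3/10)·10 + (1/2)·5 = 36/5.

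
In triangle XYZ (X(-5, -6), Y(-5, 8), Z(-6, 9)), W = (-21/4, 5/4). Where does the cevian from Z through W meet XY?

(-5, -4/3)

Barycentric coordinates of W with respect to XYZ: (1/2, 1/4, 1/4).
On side XY the Z-coordinate is zero; dropping W's Z-weight 1/4 and renormalizing the remaining 1/2 : 1/4 gives weights 2/3, 1/3 on X, Y.
V = (2/3)·(-5, -6) + (1/3)·(-5, 8) = (-5, -4/3).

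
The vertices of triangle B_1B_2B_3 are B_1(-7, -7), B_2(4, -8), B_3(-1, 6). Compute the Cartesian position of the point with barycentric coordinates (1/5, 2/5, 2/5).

M = (1/5)·B_1 + (2/5)·B_2 + (2/5)·B_3.
x-coordinate: (1/5)·(-7) + (2/5)·4 + (2/5)·(-1) = -1/5.
y-coordinate: (1/5)·(-7) + (2/5)·(-8) + (2/5)·6 = -11/5.

(-1/5, -11/5)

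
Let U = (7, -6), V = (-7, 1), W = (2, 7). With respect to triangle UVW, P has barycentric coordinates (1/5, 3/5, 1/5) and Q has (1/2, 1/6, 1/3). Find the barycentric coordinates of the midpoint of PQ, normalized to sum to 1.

Since both coordinate triples sum to 1, the midpoint's barycentrics are the componentwise average.
(1/5+1/2)/2 = 7/20; similarly 23/60 and 4/15.

(7/20, 23/60, 4/15)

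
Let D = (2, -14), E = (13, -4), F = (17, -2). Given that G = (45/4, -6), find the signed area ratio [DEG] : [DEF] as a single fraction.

[DEF] = ½·(2·(-4−(-2)) + 13·(-2−(-14)) + 17·(-14−(-4))) = ½·(-4 + 156 − 170) = -9.
[DEG] = ½·(2·(-4−(-6)) + 13·(-6−(-14)) + (45/4)·(-14−(-4))) = ½·(4 + 104 − 225/2) = -9/4, so the ratio is (-9/4)/(-9) = 1/4.

1/4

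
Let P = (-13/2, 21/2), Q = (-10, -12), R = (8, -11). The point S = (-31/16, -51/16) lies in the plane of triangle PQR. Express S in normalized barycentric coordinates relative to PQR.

(3/8, 1/4, 3/8)

Signed area of the reference triangle: [PQR] = ½·((-13/2)·(-12−(-11)) + (-10)·(-11−(21/2)) + 8·(21/2−(-12))) = ½·(13/2 + 215 + 180) = 803/4.
[SQR] = ½·((-31/16)·(-12−(-11)) + (-10)·(-11−(-51/16)) + 8·(-51/16−(-12))) = ½·(31/16 + 625/8 + 141/2) = 2409/32, so the P-coordinate is (2409/32)/(803/4) = 3/8.
[PSR] = ½·((-13/2)·(-51/16−(-11)) + (-31/16)·(-11−(21/2)) + 8·(21/2−(-51/16))) = ½·(-1625/32 + 1333/32 + 219/2) = 803/16, so the Q-coordinate is 1/4.
[PQS] = ½·((-13/2)·(-12−(-51/16)) + (-10)·(-51/16−(21/2)) + (-31/16)·(21/2−(-12))) = ½·(1833/32 + 1095/8 − 1395/32) = 2409/32, so the R-coordinate is 3/8.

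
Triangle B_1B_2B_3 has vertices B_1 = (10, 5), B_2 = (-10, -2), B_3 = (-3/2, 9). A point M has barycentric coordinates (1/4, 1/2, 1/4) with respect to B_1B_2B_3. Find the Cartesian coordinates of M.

M = (1/4)·B_1 + (1/2)·B_2 + (1/4)·B_3.
x-coordinate: (1/4)·10 + (1/2)·(-10) + (1/4)·(-3/2) = -23/8.
y-coordinate: (1/4)·5 + (1/2)·(-2) + (1/4)·9 = 5/2.

(-23/8, 5/2)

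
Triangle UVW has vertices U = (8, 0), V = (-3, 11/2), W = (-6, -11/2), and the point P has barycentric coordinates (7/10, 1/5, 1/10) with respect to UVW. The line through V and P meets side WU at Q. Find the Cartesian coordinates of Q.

(25/4, -11/16)

Line VP meets WU where the V-coordinate vanishes; zeroing P's V-weight and renormalizing leaves W, U-weights 1/10 : 7/10 → (1/8, 7/8).
So Q = (1/8)·W + (7/8)·U = (25/4, -11/16).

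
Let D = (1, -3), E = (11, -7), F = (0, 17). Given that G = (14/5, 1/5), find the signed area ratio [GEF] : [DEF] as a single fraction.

3/5

[DEF] = ½·(1·(-7−17) + 11·(17−(-3)) + 0·(-3−(-7))) = ½·(-24 + 220 + 0) = 98.
[GEF] = ½·((14/5)·(-7−17) + 11·(17−(1/5)) + 0·(1/5−(-7))) = ½·(-336/5 + 924/5 + 0) = 294/5, so the ratio is (294/5)/98 = 3/5.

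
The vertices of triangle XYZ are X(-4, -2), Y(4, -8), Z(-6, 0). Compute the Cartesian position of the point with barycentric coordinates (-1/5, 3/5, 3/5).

W = (-1/5)·X + (3/5)·Y + (3/5)·Z.
x-coordinate: (-1/5)·(-4) + (3/5)·4 + (3/5)·(-6) = -2/5.
y-coordinate: (-1/5)·(-2) + (3/5)·(-8) + (3/5)·0 = -22/5.

(-2/5, -22/5)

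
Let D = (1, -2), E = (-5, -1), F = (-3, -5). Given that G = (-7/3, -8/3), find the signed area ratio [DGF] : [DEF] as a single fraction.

1/3

[DEF] = ½·(1·(-1−(-5)) + (-5)·(-5−(-2)) + (-3)·(-2−(-1))) = ½·(4 + 15 + 3) = 11.
[DGF] = ½·(1·(-8/3−(-5)) + (-7/3)·(-5−(-2)) + (-3)·(-2−(-8/3))) = ½·(7/3 + 7 − 2) = 11/3, so the ratio is (11/3)/11 = 1/3.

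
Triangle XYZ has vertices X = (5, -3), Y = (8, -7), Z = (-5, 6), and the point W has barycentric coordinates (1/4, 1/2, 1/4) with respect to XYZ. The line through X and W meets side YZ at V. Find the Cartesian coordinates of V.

(11/3, -8/3)

Line XW meets YZ where the X-coordinate vanishes; zeroing W's X-weight and renormalizing leaves Y, Z-weights 1/2 : 1/4 → (2/3, 1/3).
So V = (2/3)·Y + (1/3)·Z = (11/3, -8/3).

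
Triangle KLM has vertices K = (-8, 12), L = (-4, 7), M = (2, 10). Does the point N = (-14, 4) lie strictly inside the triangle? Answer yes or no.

Barycentric coordinates of N: (2/7, 46/21, -31/21).
The three coordinates are positive, positive, negative; a point is interior exactly when all three are positive.

no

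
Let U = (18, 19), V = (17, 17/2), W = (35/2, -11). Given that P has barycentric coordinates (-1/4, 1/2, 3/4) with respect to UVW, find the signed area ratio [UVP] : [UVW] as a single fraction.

The signed ratio [UVP]/[UVW] equals the barycentric coordinate of P at vertex W, which is 3/4.

3/4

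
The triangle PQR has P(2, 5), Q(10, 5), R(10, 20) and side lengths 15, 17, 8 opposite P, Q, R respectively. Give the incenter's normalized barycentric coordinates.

The incenter has barycentric coordinates proportional to the opposite side lengths: (15 : 17 : 8).
Normalizing by 15+17+8 = 40 gives (3/8, 17/40, 1/5).

(3/8, 17/40, 1/5)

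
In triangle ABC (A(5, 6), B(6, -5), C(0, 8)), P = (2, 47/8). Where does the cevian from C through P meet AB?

(16/3, 7/3)

Barycentric coordinates of P with respect to ABC: (1/4, 1/8, 5/8).
On side AB the C-coordinate is zero; dropping P's C-weight 5/8 and renormalizing the remaining 1/4 : 1/8 gives weights 2/3, 1/3 on A, B.
Q = (2/3)·(5, 6) + (1/3)·(6, -5) = (16/3, 7/3).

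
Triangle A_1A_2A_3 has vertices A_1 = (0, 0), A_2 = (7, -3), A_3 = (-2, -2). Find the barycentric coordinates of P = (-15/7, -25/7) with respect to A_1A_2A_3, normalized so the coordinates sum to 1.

(-5/7, 1/7, 11/7)

Signed area of the reference triangle: [A_1A_2A_3] = ½·(0·(-3−(-2)) + 7·(-2−0) + (-2)·(0−(-3))) = ½·(0 − 14 − 6) = -10.
[PA_2A_3] = ½·((-15/7)·(-3−(-2)) + 7·(-2−(-25/7)) + (-2)·(-25/7−(-3))) = ½·(15/7 + 11 + 8/7) = 50/7, so the A_1-coordinate is (50/7)/(-10) = -5/7.
[A_1PA_3] = ½·(0·(-25/7−(-2)) + (-15/7)·(-2−0) + (-2)·(0−(-25/7))) = ½·(0 + 30/7 − 50/7) = -10/7, so the A_2-coordinate is 1/7.
[A_1A_2P] = ½·(0·(-3−(-25/7)) + 7·(-25/7−0) + (-15/7)·(0−(-3))) = ½·(0 − 25 − 45/7) = -110/7, so the A_3-coordinate is 11/7.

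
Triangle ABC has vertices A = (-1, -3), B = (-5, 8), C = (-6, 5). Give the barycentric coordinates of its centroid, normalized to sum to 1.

The centroid is the average of the vertices, so each weight is 1/3.

(1/3, 1/3, 1/3)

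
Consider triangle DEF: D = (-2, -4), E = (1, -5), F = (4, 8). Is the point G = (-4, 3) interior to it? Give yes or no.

Barycentric coordinates of G: (89/42, -11/7, 19/42).
The three coordinates are positive, negative, positive; a point is interior exactly when all three are positive.

no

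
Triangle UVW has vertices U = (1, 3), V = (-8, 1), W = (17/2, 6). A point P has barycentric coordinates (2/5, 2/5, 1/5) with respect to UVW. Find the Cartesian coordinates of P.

(-11/10, 14/5)

P = (2/5)·U + (2/5)·V + (1/5)·W.
x-coordinate: (2/5)·1 + (2/5)·(-8) + (1/5)·(17/2) = -11/10.
y-coordinate: (2/5)·3 + (2/5)·1 + (1/5)·6 = 14/5.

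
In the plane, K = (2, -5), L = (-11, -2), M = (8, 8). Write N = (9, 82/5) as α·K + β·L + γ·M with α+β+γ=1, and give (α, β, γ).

Signed area of the reference triangle: [KLM] = ½·(2·(-2−8) + (-11)·(8−(-5)) + 8·(-5−(-2))) = ½·(-20 − 143 − 24) = -187/2.
[NLM] = ½·(9·(-2−8) + (-11)·(8−(82/5)) + 8·(82/5−(-2))) = ½·(-90 + 462/5 + 736/5) = 374/5, so the K-coordinate is (374/5)/(-187/2) = -4/5.
[KNM] = ½·(2·(82/5−8) + 9·(8−(-5)) + 8·(-5−(82/5))) = ½·(84/5 + 117 − 856/5) = -187/10, so the L-coordinate is 1/5.
[KLN] = ½·(2·(-2−(82/5)) + (-11)·(82/5−(-5)) + 9·(-5−(-2))) = ½·(-184/5 − 1177/5 − 27) = -748/5, so the M-coordinate is 8/5.

(-4/5, 1/5, 8/5)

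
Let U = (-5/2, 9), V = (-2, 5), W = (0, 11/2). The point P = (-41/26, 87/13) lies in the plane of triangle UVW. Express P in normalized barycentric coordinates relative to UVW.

Signed area of the reference triangle: [UVW] = ½·((-5/2)·(5−(11/2)) + (-2)·(11/2−9) + 0·(9−5)) = ½·(5/4 + 7 + 0) = 33/8.
[PVW] = ½·((-41/26)·(5−(11/2)) + (-2)·(11/2−(87/13)) + 0·(87/13−5)) = ½·(41/52 + 31/13 + 0) = 165/104, so the U-coordinate is (165/104)/(33/8) = 5/13.
[UPW] = ½·((-5/2)·(87/13−(11/2)) + (-41/26)·(11/2−9) + 0·(9−(87/13))) = ½·(-155/52 + 287/52 + 0) = 33/26, so the V-coordinate is 4/13.
[UVP] = ½·((-5/2)·(5−(87/13)) + (-2)·(87/13−9) + (-41/26)·(9−5)) = ½·(55/13 + 60/13 − 82/13) = 33/26, so the W-coordinate is 4/13.
Check: 5/13 + 4/13 + 4/13 = 1.

(5/13, 4/13, 4/13)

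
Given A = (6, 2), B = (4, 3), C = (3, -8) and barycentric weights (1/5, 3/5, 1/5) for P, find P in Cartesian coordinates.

P = (1/5)·A + (3/5)·B + (1/5)·C.
x-coordinate: (1/5)·6 + (3/5)·4 + (1/5)·3 = 21/5.
y-coordinate: (1/5)·2 + (3/5)·3 + (1/5)·(-8) = 3/5.

(21/5, 3/5)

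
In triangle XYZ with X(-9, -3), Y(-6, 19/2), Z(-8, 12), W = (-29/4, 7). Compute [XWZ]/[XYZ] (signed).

[XYZ] = ½·((-9)·(19/2−12) + (-6)·(12−(-3)) + (-8)·(-3−(19/2))) = ½·(45/2 − 90 + 100) = 65/4.
[XWZ] = ½·((-9)·(7−12) + (-29/4)·(12−(-3)) + (-8)·(-3−7)) = ½·(45 − 435/4 + 80) = 65/8, so the ratio is (65/8)/(65/4) = 1/2.

1/2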